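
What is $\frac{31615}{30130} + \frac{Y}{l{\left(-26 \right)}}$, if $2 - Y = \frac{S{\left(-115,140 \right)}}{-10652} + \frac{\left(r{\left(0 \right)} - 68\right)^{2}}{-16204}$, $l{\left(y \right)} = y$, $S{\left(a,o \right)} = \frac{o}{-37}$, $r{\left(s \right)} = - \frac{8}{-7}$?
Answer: $\frac{736790034841507}{766079247330761} \approx 0.96177$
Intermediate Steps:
$r{\left(s \right)} = \frac{8}{7}$ ($r{\left(s \right)} = \left(-8\right) \left(- \frac{1}{7}\right) = \frac{8}{7}$)
$S{\left(a,o \right)} = - \frac{o}{37}$ ($S{\left(a,o \right)} = o \left(- \frac{1}{37}\right) = - \frac{o}{37}$)
$Y = \frac{44504825909}{19558304969}$ ($Y = 2 - \left(\frac{\left(- \frac{1}{37}\right) 140}{-10652} + \frac{\left(\frac{8}{7} - 68\right)^{2}}{-16204}\right) = 2 - \left(\left(- \frac{140}{37}\right) \left(- \frac{1}{10652}\right) + \left(- \frac{468}{7}\right)^{2} \left(- \frac{1}{16204}\right)\right) = 2 - \left(\frac{35}{98531} + \frac{219024}{49} \left(- \frac{1}{16204}\right)\right) = 2 - \left(\frac{35}{98531} - \frac{54756}{198499}\right) = 2 - - \frac{5388215971}{19558304969} = 2 + \frac{5388215971}{19558304969} = \frac{44504825909}{19558304969} \approx 2.2755$)
$\frac{31615}{30130} + \frac{Y}{l{\left(-26 \right)}} = \frac{31615}{30130} + \frac{44504825909}{19558304969 \left(-26\right)} = 31615 \cdot \frac{1}{30130} + \frac{44504825909}{19558304969} \left(- \frac{1}{26}\right) = \frac{6323}{6026} - \frac{44504825909}{508515929194} = \frac{736790034841507}{766079247330761}$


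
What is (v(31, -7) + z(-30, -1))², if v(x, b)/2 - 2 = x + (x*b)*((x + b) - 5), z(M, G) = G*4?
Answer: 66977856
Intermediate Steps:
z(M, G) = 4*G
v(x, b) = 4 + 2*x + 2*b*x*(-5 + b + x) (v(x, b) = 4 + 2*(x + (x*b)*((x + b) - 5)) = 4 + 2*(x + (b*x)*((b + x) - 5)) = 4 + 2*(x + (b*x)*(-5 + b + x)) = 4 + 2*(x + b*x*(-5 + b + x)) = 4 + (2*x + 2*b*x*(-5 + b + x)) = 4 + 2*x + 2*b*x*(-5 + b + x))
(v(31, -7) + z(-30, -1))² = ((4 + 2*31 - 10*(-7)*31 + 2*(-7)*31² + 2*31*(-7)²) + 4*(-1))² = ((4 + 62 + 2170 + 2*(-7)*961 + 2*31*49) - 4)² = ((4 + 62 + 2170 - 13454 + 3038) - 4)² = (-8180 - 4)² = (-8184)² = 66977856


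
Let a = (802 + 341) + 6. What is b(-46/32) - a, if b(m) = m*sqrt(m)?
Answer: -1149 - 23*I*sqrt(23)/64 ≈ -1149.0 - 1.7235*I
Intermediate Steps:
b(m) = m**(3/2)
a = 1149 (a = 1143 + 6 = 1149)
b(-46/32) - a = (-46/32)**(3/2) - 1*1149 = (-46*1/32)**(3/2) - 1149 = (-23/16)**(3/2) - 1149 = -23*I*sqrt(23)/64 - 1149 = -1149 - 23*I*sqrt(23)/64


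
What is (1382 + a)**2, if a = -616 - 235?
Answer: 281961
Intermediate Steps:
a = -851
(1382 + a)**2 = (1382 - 851)**2 = 531**2 = 281961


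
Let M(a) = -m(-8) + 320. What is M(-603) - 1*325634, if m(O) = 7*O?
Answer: -325258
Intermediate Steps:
M(a) = 376 (M(a) = -7*(-8) + 320 = -1*(-56) + 320 = 56 + 320 = 376)
M(-603) - 1*325634 = 376 - 1*325634 = 376 - 325634 = -325258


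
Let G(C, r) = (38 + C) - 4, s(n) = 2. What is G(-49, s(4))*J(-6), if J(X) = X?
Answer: 90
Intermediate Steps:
G(C, r) = 34 + C
G(-49, s(4))*J(-6) = (34 - 49)*(-6) = -15*(-6) = 90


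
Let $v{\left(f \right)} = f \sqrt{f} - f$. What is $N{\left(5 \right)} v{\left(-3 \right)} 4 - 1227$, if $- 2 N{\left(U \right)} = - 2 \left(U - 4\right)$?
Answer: $-1215 - 12 i \sqrt{3} \approx -1215.0 - 20.785 i$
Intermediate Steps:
$v{\left(f \right)} = f^{\frac{3}{2}} - f$
$N{\left(U \right)} = -4 + U$ ($N{\left(U \right)} = - \frac{\left(-2\right) \left(U - 4\right)}{2} = - \frac{\left(-2\right) \left(-4 + U\right)}{2} = - \frac{8 - 2 U}{2} = -4 + U$)
$N{\left(5 \right)} v{\left(-3 \right)} 4 - 1227 = \left(-4 + 5\right) \left(\left(-3\right)^{\frac{3}{2}} - -3\right) 4 - 1227 = 1 \left(- 3 i \sqrt{3} + 3\right) 4 - 1227 = 1 \left(3 - 3 i \sqrt{3}\right) 4 - 1227 = \left(3 - 3 i \sqrt{3}\right) 4 - 1227 = \left(12 - 12 i \sqrt{3}\right) - 1227 = -1215 - 12 i \sqrt{3}$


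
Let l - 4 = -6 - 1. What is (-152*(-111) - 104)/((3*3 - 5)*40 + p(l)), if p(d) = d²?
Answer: 16768/169 ≈ 99.219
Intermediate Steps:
l = -3 (l = 4 + (-6 - 1) = 4 - 7 = -3)
(-152*(-111) - 104)/((3*3 - 5)*40 + p(l)) = (-152*(-111) - 104)/((3*3 - 5)*40 + (-3)²) = (16872 - 104)/((9 - 5)*40 + 9) = 16768/(4*40 + 9) = 16768/(160 + 9) = 16768/169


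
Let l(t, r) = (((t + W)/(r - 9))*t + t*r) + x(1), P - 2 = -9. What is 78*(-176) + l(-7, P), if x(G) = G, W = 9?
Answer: -109417/8 ≈ -13677.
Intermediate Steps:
P = -7 (P = 2 - 9 = -7)
l(t, r) = 1 + r*t + t*(9 + t)/(-9 + r) (l(t, r) = (((t + 9)/(r - 9))*t + t*r) + 1 = (((9 + t)/(-9 + r))*t + r*t) + 1 = (t*(9 + t)/(-9 + r) + r*t) + 1 = (r*t + t*(9 + t)/(-9 + r)) + 1 = 1 + r*t + t*(9 + t)/(-9 + r))
78*(-176) + l(-7, P) = 78*(-176) + (-9 - 7 + (-7)² + 9*(-7) - 7*(-7)² - 9*(-7)*(-7))/(-9 - 7) = -13728 + (-9 - 7 + 49 - 63 - 7*49 - 441)/(-16) = -13728 - (-9 - 7 + 49 - 63 - 343 - 441)/16 = -13728 - 1/16*(-814) = -13728 + 407/8 = -109417/8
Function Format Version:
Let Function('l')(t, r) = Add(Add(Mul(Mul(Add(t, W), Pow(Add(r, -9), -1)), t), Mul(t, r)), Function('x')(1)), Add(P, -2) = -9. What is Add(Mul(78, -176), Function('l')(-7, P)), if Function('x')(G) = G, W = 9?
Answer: Rational(-109417, 8) ≈ -13677.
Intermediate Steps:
P = -7 (P = Add(2, -9) = -7)
Function('l')(t, r) = Add(1, Mul(r, t), Mul(t, Pow(Add(-9, r), -1), Add(9, t))) (Function('l')(t, r) = Add(Add(Mul(Mul(Add(t, 9), Pow(Add(r, -9), -1)), t), Mul(t, r)), 1) = Add(Add(Mul(Mul(Add(9, t), Pow(Add(-9, r), -1)), t), Mul(r, t)), 1) = Add(Add(Mul(Mul(Pow(Add(-9, r), -1), Add(9, t)), t), Mul(r, t)), 1) = Add(Add(Mul(t, Pow(Add(-9, r), -1), Add(9, t)), Mul(r, t)), 1) = Add(Add(Mul(r, t), Mul(t, Pow(Add(-9, r), -1), Add(9, t))), 1) = Add(1, Mul(r, t), Mul(t, Pow(Add(-9, r), -1), Add(9, t))))
Add(Mul(78, -176), Function('l')(-7, P)) = Add(Mul(78, -176), Mul(Pow(Add(-9, -7), -1), Add(-9, -7, Pow(-7, 2), Mul(9, -7), Mul(-7, Pow(-7, 2)), Mul(-9, -7, -7)))) = Add(-13728, Mul(Pow(-16, -1), Add(-9, -7, 49, -63, Mul(-7, 49), -441))) = Add(-13728, Mul(Rational(-1, 16), Add(-9, -7, 49, -63, -343, -441))) = Add(-13728, Mul(Rational(-1, 16), -814)) = Add(-13728, Rational(407, 8)) = Rational(-109417, 8)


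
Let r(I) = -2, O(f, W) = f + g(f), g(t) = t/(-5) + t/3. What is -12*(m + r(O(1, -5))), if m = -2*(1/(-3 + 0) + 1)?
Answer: 40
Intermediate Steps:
g(t) = 2*t/15 (g(t) = t*(-1/5) + t*(1/3) = -t/5 + t/3 = 2*t/15)
O(f, W) = 17*f/15 (O(f, W) = f + 2*f/15 = 17*f/15)
m = -4/3 (m = -2*(1/(-3) + 1) = -2*(-1/3 + 1) = -2*2/3 = -4/3 ≈ -1.3333)
-12*(m + r(O(1, -5))) = -12*(-4/3 - 2) = -12*(-10/3) = 40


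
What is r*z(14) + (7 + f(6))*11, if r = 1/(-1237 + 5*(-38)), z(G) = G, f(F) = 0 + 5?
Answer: 188350/1427 ≈ 131.99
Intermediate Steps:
f(F) = 5
r = -1/1427 (r = 1/(-1237 - 190) = 1/(-1427) = -1/1427 ≈ -0.00070077)
r*z(14) + (7 + f(6))*11 = -1/1427*14 + (7 + 5)*11 = -14/1427 + 12*11 = -14/1427 + 132 = 188350/1427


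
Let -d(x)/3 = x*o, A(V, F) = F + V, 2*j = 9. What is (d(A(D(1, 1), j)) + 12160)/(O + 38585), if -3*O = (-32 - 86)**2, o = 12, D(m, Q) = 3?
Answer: 35670/101831 ≈ 0.35029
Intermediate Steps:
j = 9/2 (j = (1/2)*9 = 9/2 ≈ 4.5000)
O = -13924/3 (O = -(-32 - 86)**2/3 = -1/3*(-118)**2 = -1/3*13924 = -13924/3 ≈ -4641.3)
d(x) = -36*x (d(x) = -3*x*12 = -36*x)
(d(A(D(1, 1), j)) + 12160)/(O + 38585) = (-36*(9/2 + 3) + 12160)/(-13924/3 + 38585) = (-36*15/2 + 12160)/(101831/3) = (-270 + 12160)*(3/101831) = 11890*(3/101831) = 35670/101831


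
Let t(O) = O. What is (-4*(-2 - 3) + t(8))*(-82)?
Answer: -2296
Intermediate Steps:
(-4*(-2 - 3) + t(8))*(-82) = (-4*(-2 - 3) + 8)*(-82) = (-4*(-5) + 8)*(-82) = (20 + 8)*(-82) = 28*(-82) = -2296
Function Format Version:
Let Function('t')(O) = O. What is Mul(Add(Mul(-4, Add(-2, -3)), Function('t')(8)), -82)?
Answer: -2296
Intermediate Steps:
Mul(Add(Mul(-4, Add(-2, -3)), Function('t')(8)), -82) = Mul(Add(Mul(-4, Add(-2, -3)), 8), -82) = Mul(Add(Mul(-4, -5), 8), -82) = Mul(Add(20, 8), -82) = Mul(28, -82) = -2296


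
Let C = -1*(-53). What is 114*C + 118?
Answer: 6160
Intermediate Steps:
C = 53
114*C + 118 = 114*53 + 118 = 6042 + 118 = 6160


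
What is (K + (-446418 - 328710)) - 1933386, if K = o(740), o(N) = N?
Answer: -2707774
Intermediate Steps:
K = 740
(K + (-446418 - 328710)) - 1933386 = (740 + (-446418 - 328710)) - 1933386 = (740 - 775128) - 1933386 = -774388 - 1933386 = -2707774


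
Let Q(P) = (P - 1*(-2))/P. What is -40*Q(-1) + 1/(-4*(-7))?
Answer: 1121/28 ≈ 40.036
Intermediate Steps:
Q(P) = (2 + P)/P (Q(P) = (P + 2)/P = (2 + P)/P)
-40*Q(-1) + 1/(-4*(-7)) = -40*(2 - 1)/(-1) + 1/(-4*(-7)) = -(-40) + 1/28 = -40*(-1) + 1/28 = 40 + 1/28 = 1121/28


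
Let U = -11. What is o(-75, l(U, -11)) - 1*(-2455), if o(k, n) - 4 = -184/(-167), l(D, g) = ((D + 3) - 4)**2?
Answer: 410837/167 ≈ 2460.1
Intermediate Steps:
l(D, g) = (-1 + D)**2 (l(D, g) = ((3 + D) - 4)**2 = (-1 + D)**2)
o(k, n) = 852/167 (o(k, n) = 4 - 184/(-167) = 4 - 184*(-1/167) = 4 + 184/167 = 852/167)
o(-75, l(U, -11)) - 1*(-2455) = 852/167 - 1*(-2455) = 852/167 + 2455 = 410837/167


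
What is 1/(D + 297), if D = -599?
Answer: -1/302 ≈ -0.0033113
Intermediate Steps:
1/(D + 297) = 1/(-599 + 297) = 1/(-302) = -1/302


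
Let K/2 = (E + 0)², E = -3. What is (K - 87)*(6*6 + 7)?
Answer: -2967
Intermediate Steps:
K = 18 (K = 2*(-3 + 0)² = 2*(-3)² = 2*9 = 18)
(K - 87)*(6*6 + 7) = (18 - 87)*(6*6 + 7) = -69*(36 + 7) = -69*43 = -2967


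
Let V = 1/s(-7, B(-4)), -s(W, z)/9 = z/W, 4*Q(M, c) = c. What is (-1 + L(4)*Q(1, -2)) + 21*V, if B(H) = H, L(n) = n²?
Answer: -157/12 ≈ -13.083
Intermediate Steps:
Q(M, c) = c/4
s(W, z) = -9*z/W
V = -7/36 (V = 1/(-9*(-4)/(-7)) = 1/(-9*(-4)*(-⅐)) = 1/(-36/7) = -7/36 ≈ -0.19444)
(-1 + L(4)*Q(1, -2)) + 21*V = (-1 + 4²*((¼)*(-2))) + 21*(-7/36) = (-1 + 16*(-½)) - 49/12 = (-1 - 8) - 49/12 = -9 - 49/12 = -157/12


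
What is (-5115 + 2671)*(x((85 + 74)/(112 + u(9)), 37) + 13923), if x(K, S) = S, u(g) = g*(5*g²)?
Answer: -34118240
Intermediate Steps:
u(g) = 5*g³
(-5115 + 2671)*(x((85 + 74)/(112 + u(9)), 37) + 13923) = (-5115 + 2671)*(37 + 13923) = -2444*13960 = -34118240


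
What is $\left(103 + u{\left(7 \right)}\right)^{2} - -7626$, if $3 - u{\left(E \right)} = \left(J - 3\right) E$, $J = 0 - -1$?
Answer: $22026$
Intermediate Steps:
$J = 1$ ($J = 0 + 1 = 1$)
$u{\left(E \right)} = 3 + 2 E$ ($u{\left(E \right)} = 3 - \left(1 - 3\right) E = 3 - - 2 E = 3 + 2 E$)
$\left(103 + u{\left(7 \right)}\right)^{2} - -7626 = \left(103 + \left(3 + 2 \cdot 7\right)\right)^{2} - -7626 = \left(103 + \left(3 + 14\right)\right)^{2} + 7626 = \left(103 + 17\right)^{2} + 7626 = 120^{2} + 7626 = 14400 + 7626 = 22026$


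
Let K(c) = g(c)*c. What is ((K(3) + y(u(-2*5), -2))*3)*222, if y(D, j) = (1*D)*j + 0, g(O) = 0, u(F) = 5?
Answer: -6660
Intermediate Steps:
y(D, j) = D*j (y(D, j) = D*j + 0 = D*j)
K(c) = 0 (K(c) = 0*c = 0)
((K(3) + y(u(-2*5), -2))*3)*222 = ((0 + 5*(-2))*3)*222 = ((0 - 10)*3)*222 = -10*3*222 = -30*222 = -6660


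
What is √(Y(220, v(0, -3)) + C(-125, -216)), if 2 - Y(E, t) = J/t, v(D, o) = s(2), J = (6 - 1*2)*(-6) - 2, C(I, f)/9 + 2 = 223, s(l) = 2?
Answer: 2*√501 ≈ 44.766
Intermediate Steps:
C(I, f) = 1989 (C(I, f) = -18 + 9*223 = -18 + 2007 = 1989)
J = -26 (J = (6 - 2)*(-6) - 2 = 4*(-6) - 2 = -24 - 2 = -26)
v(D, o) = 2
Y(E, t) = 2 + 26/t (Y(E, t) = 2 - (-26)/t = 2 + 26/t)
√(Y(220, v(0, -3)) + C(-125, -216)) = √((2 + 26/2) + 1989) = √((2 + 26*(½)) + 1989) = √((2 + 13) + 1989) = √(15 + 1989) = √2004 = 2*√501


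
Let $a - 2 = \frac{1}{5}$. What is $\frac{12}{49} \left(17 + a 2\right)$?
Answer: $\frac{1284}{245} \approx 5.2408$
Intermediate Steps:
$a = \frac{11}{5}$ ($a = 2 + \frac{1}{5} = \frac{11}{5} \approx 2.2$)
$\frac{12}{49} \left(17 + a 2\right) = \frac{12}{49} \left(17 + \frac{11}{5} \cdot 2\right) = 12 \cdot \frac{1}{49} \left(17 + \frac{22}{5}\right) = \frac{12}{49} \cdot \frac{107}{5} = \frac{1284}{245}$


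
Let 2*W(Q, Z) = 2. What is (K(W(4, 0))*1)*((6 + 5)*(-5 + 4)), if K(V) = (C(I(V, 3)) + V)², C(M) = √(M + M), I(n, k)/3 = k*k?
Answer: -605 - 66*√6 ≈ -766.67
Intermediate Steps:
W(Q, Z) = 1 (W(Q, Z) = (½)*2 = 1)
I(n, k) = 3*k² (I(n, k) = 3*(k*k) = 3*k²)
C(M) = √2*√M (C(M) = √(2*M) = √2*√M)
K(V) = (V + 3*√6)² (K(V) = (√2*√(3*3²) + V)² = (√2*√(3*9) + V)² = (√2*√27 + V)² = (√2*(3*√3) + V)² = (3*√6 + V)² = (V + 3*√6)²)
(K(W(4, 0))*1)*((6 + 5)*(-5 + 4)) = ((1 + 3*√6)²*1)*((6 + 5)*(-5 + 4)) = (1 + 3*√6)²*(11*(-1)) = (1 + 3*√6)²*(-11) = -11*(1 + 3*√6)²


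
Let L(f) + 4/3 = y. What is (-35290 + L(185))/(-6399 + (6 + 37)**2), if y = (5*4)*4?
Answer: 52817/6825 ≈ 7.7388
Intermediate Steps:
y = 80 (y = 20*4 = 80)
L(f) = 236/3 (L(f) = -4/3 + 80 = 236/3)
(-35290 + L(185))/(-6399 + (6 + 37)**2) = (-35290 + 236/3)/(-6399 + (6 + 37)**2) = -105634/(3*(-6399 + 43**2)) = -105634/(3*(-6399 + 1849)) = -105634/3/(-4550) = -105634/3*(-1/4550) = 52817/6825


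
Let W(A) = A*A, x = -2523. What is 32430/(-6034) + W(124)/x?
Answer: -87299837/7611891 ≈ -11.469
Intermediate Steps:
W(A) = A²
32430/(-6034) + W(124)/x = 32430/(-6034) + 124²/(-2523) = 32430*(-1/6034) + 15376*(-1/2523) = -16215/3017 - 15376/2523 = -87299837/7611891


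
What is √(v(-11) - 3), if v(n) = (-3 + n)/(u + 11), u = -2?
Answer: I*√41/3 ≈ 2.1344*I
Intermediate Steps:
v(n) = -⅓ + n/9 (v(n) = (-3 + n)/(-2 + 11) = (-3 + n)/9 = (-3 + n)*(⅑) = -⅓ + n/9)
√(v(-11) - 3) = √((-⅓ + (⅑)*(-11)) - 3) = √((-⅓ - 11/9) - 3) = √(-14/9 - 3) = √(-41/9) = I*√41/3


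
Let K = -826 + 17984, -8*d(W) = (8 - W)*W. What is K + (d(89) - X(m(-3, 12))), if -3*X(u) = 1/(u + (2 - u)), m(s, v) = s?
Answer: 433423/24 ≈ 18059.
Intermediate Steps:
X(u) = -1/6 (X(u) = -1/(3*(u + (2 - u))) = -1/3/2 = -1/3*1/2 = -1/6)
d(W) = -W*(8 - W)/8 (d(W) = -(8 - W)*W/8 = -W*(8 - W)/8)
K = 17158
K + (d(89) - X(m(-3, 12))) = 17158 + ((1/8)*89*(-8 + 89) - 1*(-1/6)) = 17158 + ((1/8)*89*81 + 1/6) = 17158 + (7209/8 + 1/6) = 17158 + 21631/24 = 433423/24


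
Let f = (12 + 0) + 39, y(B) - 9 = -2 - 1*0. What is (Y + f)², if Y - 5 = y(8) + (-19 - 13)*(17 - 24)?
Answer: 82369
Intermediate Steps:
y(B) = 7 (y(B) = 9 + (-2 - 1*0) = 9 + (-2 + 0) = 9 - 2 = 7)
Y = 236 (Y = 5 + (7 + (-19 - 13)*(17 - 24)) = 5 + (7 - 32*(-7)) = 5 + (7 + 224) = 5 + 231 = 236)
f = 51 (f = 12 + 39 = 51)
(Y + f)² = (236 + 51)² = 287² = 82369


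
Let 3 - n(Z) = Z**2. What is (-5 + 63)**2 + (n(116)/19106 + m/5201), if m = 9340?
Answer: 334390190371/99370306 ≈ 3365.1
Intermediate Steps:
n(Z) = 3 - Z**2
(-5 + 63)**2 + (n(116)/19106 + m/5201) = (-5 + 63)**2 + ((3 - 1*116**2)/19106 + 9340/5201) = 58**2 + ((3 - 1*13456)*(1/19106) + 9340*(1/5201)) = 3364 + ((3 - 13456)*(1/19106) + 9340/5201) = 3364 + (-13453*1/19106 + 9340/5201) = 3364 + (-13453/19106 + 9340/5201) = 3364 + 108480987/99370306 = 334390190371/99370306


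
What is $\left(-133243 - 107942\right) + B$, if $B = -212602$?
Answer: $-453787$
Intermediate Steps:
$\left(-133243 - 107942\right) + B = \left(-133243 - 107942\right) - 212602 = -241185 - 212602 = -453787$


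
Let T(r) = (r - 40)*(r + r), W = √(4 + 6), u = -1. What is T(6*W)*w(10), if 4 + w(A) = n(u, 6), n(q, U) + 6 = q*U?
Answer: -11520 + 7680*√10 ≈ 12766.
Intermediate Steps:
n(q, U) = -6 + U*q (n(q, U) = -6 + q*U = -6 + U*q)
W = √10 ≈ 3.1623
T(r) = 2*r*(-40 + r) (T(r) = (-40 + r)*(2*r) = 2*r*(-40 + r))
w(A) = -16 (w(A) = -4 + (-6 + 6*(-1)) = -4 + (-6 - 6) = -4 - 12 = -16)
T(6*W)*w(10) = (2*(6*√10)*(-40 + 6*√10))*(-16) = (12*√10*(-40 + 6*√10))*(-16) = -192*√10*(-40 + 6*√10)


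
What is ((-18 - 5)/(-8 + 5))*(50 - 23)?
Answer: 207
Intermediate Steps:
((-18 - 5)/(-8 + 5))*(50 - 23) = -23/(-3)*27 = -23*(-1/3)*27 = (23/3)*27 = 207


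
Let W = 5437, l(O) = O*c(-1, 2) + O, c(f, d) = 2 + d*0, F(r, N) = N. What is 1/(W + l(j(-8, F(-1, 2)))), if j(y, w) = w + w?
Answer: 1/5449 ≈ 0.00018352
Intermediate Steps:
j(y, w) = 2*w
c(f, d) = 2 (c(f, d) = 2 + 0 = 2)
l(O) = 3*O (l(O) = O*2 + O = 2*O + O = 3*O)
1/(W + l(j(-8, F(-1, 2)))) = 1/(5437 + 3*(2*2)) = 1/(5437 + 3*4) = 1/(5437 + 12) = 1/5449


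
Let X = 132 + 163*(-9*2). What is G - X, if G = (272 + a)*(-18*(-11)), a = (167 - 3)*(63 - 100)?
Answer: -1144806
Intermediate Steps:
a = -6068 (a = 164*(-37) = -6068)
G = -1147608 (G = (272 - 6068)*(-18*(-11)) = -5796*198 = -1147608)
X = -2802 (X = 132 + 163*(-18) = 132 - 2934 = -2802)
G - X = -1147608 - 1*(-2802) = -1147608 + 2802 = -1144806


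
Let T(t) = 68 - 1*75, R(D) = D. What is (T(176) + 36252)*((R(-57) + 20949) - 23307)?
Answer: -87531675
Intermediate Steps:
T(t) = -7 (T(t) = 68 - 75 = -7)
(T(176) + 36252)*((R(-57) + 20949) - 23307) = (-7 + 36252)*((-57 + 20949) - 23307) = 36245*(20892 - 23307) = 36245*(-2415) = -87531675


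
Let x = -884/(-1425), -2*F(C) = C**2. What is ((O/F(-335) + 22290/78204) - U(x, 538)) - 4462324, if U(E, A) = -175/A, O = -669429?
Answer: -877908987076496441/196738617425 ≈ -4.4623e+6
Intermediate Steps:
F(C) = -C**2/2
x = 884/1425 (x = -884*(-1/1425) = 884/1425 ≈ 0.62035)
((O/F(-335) + 22290/78204) - U(x, 538)) - 4462324 = ((-669429/((-1/2*(-335)**2)) + 22290/78204) - (-175)/538) - 4462324 = ((-669429/((-1/2*112225)) + 22290*(1/78204)) - (-175)/538) - 4462324 = ((-669429/(-112225/2) + 3715/13034) - 1*(-175/538)) - 4462324 = ((-669429*(-2/112225) + 3715/13034) + 175/538) - 4462324 = ((1338858/112225 + 3715/13034) + 175/538) - 4462324 = (17867591047/1462740650 + 175/538) - 4462324 = 2467185899259/196738617425 - 4462324 = -877908987076496441/196738617425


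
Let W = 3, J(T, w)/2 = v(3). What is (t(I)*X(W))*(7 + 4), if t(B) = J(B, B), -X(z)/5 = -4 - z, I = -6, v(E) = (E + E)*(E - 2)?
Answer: 4620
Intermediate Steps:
v(E) = 2*E*(-2 + E) (v(E) = (2*E)*(-2 + E) = 2*E*(-2 + E))
J(T, w) = 12 (J(T, w) = 2*(2*3*(-2 + 3)) = 2*(2*3*1) = 2*6 = 12)
X(z) = 20 + 5*z (X(z) = -5*(-4 - z) = 20 + 5*z)
t(B) = 12
(t(I)*X(W))*(7 + 4) = (12*(20 + 5*3))*(7 + 4) = (12*(20 + 15))*11 = (12*35)*11 = 420*11 = 4620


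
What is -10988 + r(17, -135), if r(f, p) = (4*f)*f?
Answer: -9832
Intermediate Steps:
r(f, p) = 4*f²
-10988 + r(17, -135) = -10988 + 4*17² = -10988 + 4*289 = -10988 + 1156 = -9832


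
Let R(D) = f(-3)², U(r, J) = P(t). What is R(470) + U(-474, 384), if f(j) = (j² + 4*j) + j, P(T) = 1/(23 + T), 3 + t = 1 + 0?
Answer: 757/21 ≈ 36.048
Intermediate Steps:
t = -2 (t = -3 + (1 + 0) = -3 + 1 = -2)
f(j) = j² + 5*j
U(r, J) = 1/21 (U(r, J) = 1/(23 - 2) = 1/21)
R(D) = 36 (R(D) = (-3*(5 - 3))² = (-3*2)² = (-6)² = 36)
R(470) + U(-474, 384) = 36 + 1/21 = 757/21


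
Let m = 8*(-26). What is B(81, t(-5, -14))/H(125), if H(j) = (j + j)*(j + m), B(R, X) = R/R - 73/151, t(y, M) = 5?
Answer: -39/1566625 ≈ -2.4894e-5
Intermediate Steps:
B(R, X) = 78/151 (B(R, X) = 1 - 73*1/151 = 1 - 73/151 = 78/151)
m = -208
H(j) = 2*j*(-208 + j) (H(j) = (j + j)*(j - 208) = (2*j)*(-208 + j) = 2*j*(-208 + j))
B(81, t(-5, -14))/H(125) = 78/(151*((2*125*(-208 + 125)))) = 78/(151*((2*125*(-83)))) = (78/151)/(-20750) = (78/151)*(-1/20750) = -39/1566625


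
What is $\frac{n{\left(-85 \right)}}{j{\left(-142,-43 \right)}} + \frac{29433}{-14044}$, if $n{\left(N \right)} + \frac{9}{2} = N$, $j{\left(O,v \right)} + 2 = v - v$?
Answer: $\frac{149759}{3511} \approx 42.654$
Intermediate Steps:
$j{\left(O,v \right)} = -2$ ($j{\left(O,v \right)} = -2 + \left(v - v\right) = -2 + 0 = -2$)
$n{\left(N \right)} = - \frac{9}{2} + N$
$\frac{n{\left(-85 \right)}}{j{\left(-142,-43 \right)}} + \frac{29433}{-14044} = \frac{- \frac{9}{2} - 85}{-2} + \frac{29433}{-14044} = \left(- \frac{179}{2}\right) \left(- \frac{1}{2}\right) + 29433 \left(- \frac{1}{14044}\right) = \frac{179}{4} - \frac{29433}{14044} = \frac{149759}{3511}$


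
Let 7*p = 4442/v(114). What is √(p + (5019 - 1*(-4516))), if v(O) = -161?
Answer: √247054569/161 ≈ 97.627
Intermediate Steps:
p = -4442/1127 (p = (4442/(-161))/7 = (4442*(-1/161))/7 = (⅐)*(-4442/161) = -4442/1127 ≈ -3.9414)
√(p + (5019 - 1*(-4516))) = √(-4442/1127 + (5019 - 1*(-4516))) = √(-4442/1127 + (5019 + 4516)) = √(-4442/1127 + 9535) = √(10741503/1127) = √247054569/161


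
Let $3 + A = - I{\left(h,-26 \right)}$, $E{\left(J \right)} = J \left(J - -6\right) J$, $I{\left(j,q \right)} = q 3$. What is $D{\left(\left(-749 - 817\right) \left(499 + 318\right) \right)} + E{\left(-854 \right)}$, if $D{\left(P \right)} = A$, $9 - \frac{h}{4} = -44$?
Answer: $-618459893$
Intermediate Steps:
$h = 212$ ($h = 36 - -176 = 36 + 176 = 212$)
$I{\left(j,q \right)} = 3 q$
$E{\left(J \right)} = J^{2} \left(6 + J\right)$ ($E{\left(J \right)} = J \left(J + 6\right) J = J \left(6 + J\right) J = J^{2} \left(6 + J\right)$)
$A = 75$ ($A = -3 - 3 \left(-26\right) = -3 - -78 = -3 + 78 = 75$)
$D{\left(P \right)} = 75$
$D{\left(\left(-749 - 817\right) \left(499 + 318\right) \right)} + E{\left(-854 \right)} = 75 + \left(-854\right)^{2} \left(6 - 854\right) = 75 + 729316 \left(-848\right) = 75 - 618459968 = -618459893$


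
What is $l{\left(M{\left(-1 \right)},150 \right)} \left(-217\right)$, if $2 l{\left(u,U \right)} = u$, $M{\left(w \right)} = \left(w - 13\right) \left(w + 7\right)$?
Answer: $9114$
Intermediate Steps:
$M{\left(w \right)} = \left(-13 + w\right) \left(7 + w\right)$
$l{\left(u,U \right)} = \frac{u}{2}$
$l{\left(M{\left(-1 \right)},150 \right)} \left(-217\right) = \frac{-91 + \left(-1\right)^{2} - -6}{2} \left(-217\right) = \frac{-91 + 1 + 6}{2} \left(-217\right) = \frac{1}{2} \left(-84\right) \left(-217\right) = \left(-42\right) \left(-217\right) = 9114$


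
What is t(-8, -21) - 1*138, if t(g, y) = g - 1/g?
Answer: -1167/8 ≈ -145.88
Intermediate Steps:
t(-8, -21) - 1*138 = (-8 - 1/(-8)) - 1*138 = (-8 - 1*(-1/8)) - 138 = (-8 + 1/8) - 138 = -63/8 - 138 = -1167/8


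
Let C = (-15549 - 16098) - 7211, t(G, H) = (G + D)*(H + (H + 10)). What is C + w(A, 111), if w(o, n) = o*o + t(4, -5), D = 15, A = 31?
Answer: -37897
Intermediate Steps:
t(G, H) = (10 + 2*H)*(15 + G) (t(G, H) = (G + 15)*(H + (H + 10)) = (15 + G)*(H + (10 + H)) = (15 + G)*(10 + 2*H) = (10 + 2*H)*(15 + G))
w(o, n) = o² (w(o, n) = o*o + (150 + 10*4 + 30*(-5) + 2*4*(-5)) = o² + (150 + 40 - 150 - 40) = o² + 0 = o²)
C = -38858 (C = -31647 - 7211 = -38858)
C + w(A, 111) = -38858 + 31² = -38858 + 961 = -37897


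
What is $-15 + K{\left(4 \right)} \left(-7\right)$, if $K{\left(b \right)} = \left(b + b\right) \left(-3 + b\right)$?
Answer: $-71$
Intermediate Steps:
$K{\left(b \right)} = 2 b \left(-3 + b\right)$
$-15 + K{\left(4 \right)} \left(-7\right) = -15 + 2 \cdot 4 \left(-3 + 4\right) \left(-7\right) = -15 + 2 \cdot 4 \cdot 1 \left(-7\right) = -15 + 8 \left(-7\right) = -15 - 56 = -71$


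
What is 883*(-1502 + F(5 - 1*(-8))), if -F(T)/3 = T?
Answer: -1360703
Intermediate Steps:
F(T) = -3*T
883*(-1502 + F(5 - 1*(-8))) = 883*(-1502 - 3*(5 - 1*(-8))) = 883*(-1502 - 3*(5 + 8)) = 883*(-1502 - 3*13) = 883*(-1502 - 39) = 883*(-1541) = -1360703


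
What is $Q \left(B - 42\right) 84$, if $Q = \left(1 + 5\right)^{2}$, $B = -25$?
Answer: $-202608$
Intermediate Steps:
$Q = 36$ ($Q = 6^{2} = 36$)
$Q \left(B - 42\right) 84 = 36 \left(-25 - 42\right) 84 = 36 \left(-67\right) 84 = \left(-2412\right) 84 = -202608$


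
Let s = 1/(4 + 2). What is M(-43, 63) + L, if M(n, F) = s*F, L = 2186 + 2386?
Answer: 9165/2 ≈ 4582.5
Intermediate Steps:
L = 4572
s = ⅙ (s = 1/6 = ⅙ ≈ 0.16667)
M(n, F) = F/6
M(-43, 63) + L = (⅙)*63 + 4572 = 21/2 + 4572 = 9165/2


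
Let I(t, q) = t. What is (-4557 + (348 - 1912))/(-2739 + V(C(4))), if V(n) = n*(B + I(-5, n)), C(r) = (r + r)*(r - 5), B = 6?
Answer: 6121/2747 ≈ 2.2282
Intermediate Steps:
C(r) = 2*r*(-5 + r) (C(r) = (2*r)*(-5 + r) = 2*r*(-5 + r))
V(n) = n (V(n) = n*(6 - 5) = n*1 = n)
(-4557 + (348 - 1912))/(-2739 + V(C(4))) = (-4557 + (348 - 1912))/(-2739 + 2*4*(-5 + 4)) = (-4557 - 1564)/(-2739 + 2*4*(-1)) = -6121/(-2739 - 8) = -6121/(-2747) = -6121*(-1/2747) = 6121/2747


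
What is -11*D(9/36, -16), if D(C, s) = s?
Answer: 176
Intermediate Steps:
-11*D(9/36, -16) = -11*(-16) = 176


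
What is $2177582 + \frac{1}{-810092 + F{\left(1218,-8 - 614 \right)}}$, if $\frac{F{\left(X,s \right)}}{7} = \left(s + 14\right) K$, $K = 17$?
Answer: $\frac{1921594170407}{882444} \approx 2.1776 \cdot 10^{6}$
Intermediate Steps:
$F{\left(X,s \right)} = 1666 + 119 s$ ($F{\left(X,s \right)} = 7 \left(s + 14\right) 17 = 7 \left(14 + s\right) 17 = 7 \left(238 + 17 s\right) = 1666 + 119 s$)
$2177582 + \frac{1}{-810092 + F{\left(1218,-8 - 614 \right)}} = 2177582 + \frac{1}{-810092 + \left(1666 + 119 \left(-8 - 614\right)\right)} = 2177582 + \frac{1}{-810092 + \left(1666 + 119 \left(-622\right)\right)} = 2177582 + \frac{1}{-810092 + \left(1666 - 74018\right)} = 2177582 + \frac{1}{-810092 - 72352} = 2177582 + \frac{1}{-882444} = 2177582 - \frac{1}{882444} = \frac{1921594170407}{882444}$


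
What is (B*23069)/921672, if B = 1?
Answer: 1357/54216 ≈ 0.025030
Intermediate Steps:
(B*23069)/921672 = (1*23069)/921672 = 23069*(1/921672) = 1357/54216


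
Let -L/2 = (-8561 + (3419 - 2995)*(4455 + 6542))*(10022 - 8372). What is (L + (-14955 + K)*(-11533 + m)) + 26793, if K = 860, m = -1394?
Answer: -15176518242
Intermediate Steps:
L = -15358751100 (L = -2*(-8561 + (3419 - 2995)*(4455 + 6542))*(10022 - 8372) = -2*(-8561 + 424*10997)*1650 = -2*(-8561 + 4662728)*1650 = -9308334*1650 = -2*7679375550 = -15358751100)
(L + (-14955 + K)*(-11533 + m)) + 26793 = (-15358751100 + (-14955 + 860)*(-11533 - 1394)) + 26793 = (-15358751100 - 14095*(-12927)) + 26793 = (-15358751100 + 182206065) + 26793 = -15176545035 + 26793 = -15176518242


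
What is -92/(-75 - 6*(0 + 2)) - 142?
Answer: -12262/87 ≈ -140.94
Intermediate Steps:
-92/(-75 - 6*(0 + 2)) - 142 = -92/(-75 - 6*2) - 142 = -92/(-75 - 12) - 142 = -92/(-87) - 142 = -92*(-1/87) - 142 = 92/87 - 142 = -12262/87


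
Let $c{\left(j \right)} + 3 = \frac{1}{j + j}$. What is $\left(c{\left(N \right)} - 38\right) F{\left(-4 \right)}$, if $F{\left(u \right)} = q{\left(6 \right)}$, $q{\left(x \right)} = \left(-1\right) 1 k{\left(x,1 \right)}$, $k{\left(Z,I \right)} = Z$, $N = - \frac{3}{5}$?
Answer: $251$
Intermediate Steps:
$N = - \frac{3}{5}$ ($N = \left(-3\right) \frac{1}{5} = - \frac{3}{5} \approx -0.6$)
$c{\left(j \right)} = -3 + \frac{1}{2 j}$ ($c{\left(j \right)} = -3 + \frac{1}{j + j} = -3 + \frac{1}{2 j}$)
$q{\left(x \right)} = - x$ ($q{\left(x \right)} = \left(-1\right) 1 x = - x$)
$F{\left(u \right)} = -6$ ($F{\left(u \right)} = \left(-1\right) 6 = -6$)
$\left(c{\left(N \right)} - 38\right) F{\left(-4 \right)} = \left(\left(-3 + \frac{1}{2 \left(- \frac{3}{5}\right)}\right) - 38\right) \left(-6\right) = \left(\left(-3 + \frac{1}{2} \left(- \frac{5}{3}\right)\right) - 38\right) \left(-6\right) = \left(\left(-3 - \frac{5}{6}\right) - 38\right) \left(-6\right) = \left(- \frac{23}{6} - 38\right) \left(-6\right) = \left(- \frac{251}{6}\right) \left(-6\right) = 251$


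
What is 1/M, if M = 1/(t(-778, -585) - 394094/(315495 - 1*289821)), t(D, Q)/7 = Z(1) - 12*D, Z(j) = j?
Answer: 838816436/12837 ≈ 65344.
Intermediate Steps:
t(D, Q) = 7 - 84*D (t(D, Q) = 7*(1 - 12*D) = 7 - 84*D)
M = 12837/838816436 (M = 1/((7 - 84*(-778)) - 394094/(315495 - 1*289821)) = 1/((7 + 65352) - 394094/(315495 - 289821)) = 1/(65359 - 394094/25674) = 1/(65359 - 394094*1/25674) = 1/(65359 - 197047/12837) = 1/(838816436/12837) = 12837/838816436 ≈ 1.5304e-5)
1/M = 1/(12837/838816436) = 838816436/12837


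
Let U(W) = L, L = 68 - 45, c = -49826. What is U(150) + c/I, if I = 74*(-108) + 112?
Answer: 115533/3940 ≈ 29.323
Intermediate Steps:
L = 23
U(W) = 23
I = -7880 (I = -7992 + 112 = -7880)
U(150) + c/I = 23 - 49826/(-7880) = 23 - 49826*(-1/7880) = 23 + 24913/3940 = 115533/3940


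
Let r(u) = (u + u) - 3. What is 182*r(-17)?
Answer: -6734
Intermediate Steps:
r(u) = -3 + 2*u (r(u) = 2*u - 3 = -3 + 2*u)
182*r(-17) = 182*(-3 + 2*(-17)) = 182*(-3 - 34) = 182*(-37) = -6734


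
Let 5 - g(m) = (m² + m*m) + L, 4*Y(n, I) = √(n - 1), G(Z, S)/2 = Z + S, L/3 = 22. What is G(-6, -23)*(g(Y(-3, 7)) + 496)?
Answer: -25259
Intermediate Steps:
L = 66 (L = 3*22 = 66)
G(Z, S) = 2*S + 2*Z (G(Z, S) = 2*(Z + S) = 2*(S + Z) = 2*S + 2*Z)
Y(n, I) = √(-1 + n)/4 (Y(n, I) = √(n - 1)/4 = √(-1 + n)/4)
g(m) = -61 - 2*m² (g(m) = 5 - ((m² + m*m) + 66) = 5 - ((m² + m²) + 66) = 5 - (2*m² + 66) = 5 - (66 + 2*m²) = 5 + (-66 - 2*m²) = -61 - 2*m²)
G(-6, -23)*(g(Y(-3, 7)) + 496) = (2*(-23) + 2*(-6))*((-61 - 2*(√(-1 - 3)/4)²) + 496) = (-46 - 12)*((-61 - 2*(√(-4)/4)²) + 496) = -58*((-61 - 2*((2*I)/4)²) + 496) = -58*((-61 - 2*(I/2)²) + 496) = -58*((-61 - 2*(-¼)) + 496) = -58*((-61 + ½) + 496) = -58*(-121/2 + 496) = -58*871/2 = -25259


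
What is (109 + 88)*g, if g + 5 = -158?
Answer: -32111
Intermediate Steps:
g = -163 (g = -5 - 158 = -163)
(109 + 88)*g = (109 + 88)*(-163) = 197*(-163) = -32111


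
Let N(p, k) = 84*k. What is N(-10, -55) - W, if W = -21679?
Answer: 17059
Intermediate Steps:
N(-10, -55) - W = 84*(-55) - 1*(-21679) = -4620 + 21679 = 17059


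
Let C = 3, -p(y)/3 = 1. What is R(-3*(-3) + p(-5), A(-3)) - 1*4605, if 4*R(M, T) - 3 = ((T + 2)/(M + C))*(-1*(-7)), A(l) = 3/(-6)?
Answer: -110495/24 ≈ -4604.0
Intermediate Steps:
p(y) = -3 (p(y) = -3*1 = -3)
A(l) = -½ (A(l) = 3*(-⅙) = -½)
R(M, T) = ¾ + 7*(2 + T)/(4*(3 + M)) (R(M, T) = ¾ + (((T + 2)/(M + 3))*(-1*(-7)))/4 = ¾ + (((2 + T)/(3 + M))*7)/4 = ¾ + (7*(2 + T)/(3 + M))/4 = ¾ + 7*(2 + T)/(4*(3 + M)))
R(-3*(-3) + p(-5), A(-3)) - 1*4605 = (23 + 3*(-3*(-3) - 3) + 7*(-½))/(4*(3 + (-3*(-3) - 3))) - 1*4605 = (23 + 3*(9 - 3) - 7/2)/(4*(3 + (9 - 3))) - 4605 = (23 + 3*6 - 7/2)/(4*(3 + 6)) - 4605 = (¼)*(23 + 18 - 7/2)/9 - 4605 = (¼)*(⅑)*(75/2) - 4605 = 25/24 - 4605 = -110495/24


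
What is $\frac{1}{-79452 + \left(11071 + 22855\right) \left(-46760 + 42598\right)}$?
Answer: $- \frac{1}{141279464} \approx -7.0782 \cdot 10^{-9}$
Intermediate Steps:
$\frac{1}{-79452 + \left(11071 + 22855\right) \left(-46760 + 42598\right)} = \frac{1}{-79452 + 33926 \left(-4162\right)} = \frac{1}{-79452 - 141200012} = \frac{1}{-141279464} = - \frac{1}{141279464}$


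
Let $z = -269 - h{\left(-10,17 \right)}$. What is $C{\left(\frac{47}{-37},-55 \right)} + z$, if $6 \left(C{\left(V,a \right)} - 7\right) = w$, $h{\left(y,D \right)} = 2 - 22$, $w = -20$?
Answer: $- \frac{736}{3} \approx -245.33$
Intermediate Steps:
$h{\left(y,D \right)} = -20$ ($h{\left(y,D \right)} = 2 - 22 = -20$)
$C{\left(V,a \right)} = \frac{11}{3}$ ($C{\left(V,a \right)} = 7 + \frac{1}{6} \left(-20\right) = 7 - \frac{10}{3} = \frac{11}{3}$)
$z = -249$ ($z = -269 - -20 = -269 + 20 = -249$)
$C{\left(\frac{47}{-37},-55 \right)} + z = \frac{11}{3} - 249 = - \frac{736}{3}$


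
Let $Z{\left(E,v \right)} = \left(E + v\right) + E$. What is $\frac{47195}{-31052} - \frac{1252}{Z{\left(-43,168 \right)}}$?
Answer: $- \frac{21373547}{1273132} \approx -16.788$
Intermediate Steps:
$Z{\left(E,v \right)} = v + 2 E$
$\frac{47195}{-31052} - \frac{1252}{Z{\left(-43,168 \right)}} = \frac{47195}{-31052} - \frac{1252}{168 + 2 \left(-43\right)} = 47195 \left(- \frac{1}{31052}\right) - \frac{1252}{168 - 86} = - \frac{47195}{31052} - \frac{1252}{82} = - \frac{47195}{31052} - \frac{626}{41} = - \frac{21373547}{1273132}$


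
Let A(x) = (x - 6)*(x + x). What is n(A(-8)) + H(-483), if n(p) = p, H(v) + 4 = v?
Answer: -263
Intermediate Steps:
H(v) = -4 + v
A(x) = 2*x*(-6 + x) (A(x) = (-6 + x)*(2*x) = 2*x*(-6 + x))
n(A(-8)) + H(-483) = 2*(-8)*(-6 - 8) + (-4 - 483) = 2*(-8)*(-14) - 487 = 224 - 487 = -263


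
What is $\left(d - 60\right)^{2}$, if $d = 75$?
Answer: $225$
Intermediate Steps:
$\left(d - 60\right)^{2} = \left(75 - 60\right)^{2} = 15^{2} = 225$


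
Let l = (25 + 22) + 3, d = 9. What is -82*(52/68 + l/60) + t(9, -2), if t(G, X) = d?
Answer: -6224/51 ≈ -122.04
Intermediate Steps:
t(G, X) = 9
l = 50 (l = 47 + 3 = 50)
-82*(52/68 + l/60) + t(9, -2) = -82*(52/68 + 50/60) + 9 = -82*(52*(1/68) + 50*(1/60)) + 9 = -82*(13/17 + ⅚) + 9 = -82*163/102 + 9 = -6683/51 + 9 = -6224/51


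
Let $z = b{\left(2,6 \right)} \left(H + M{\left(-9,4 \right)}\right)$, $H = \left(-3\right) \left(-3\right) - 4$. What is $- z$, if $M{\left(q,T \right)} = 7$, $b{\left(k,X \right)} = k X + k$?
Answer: $-168$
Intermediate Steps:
$b{\left(k,X \right)} = k + X k$ ($b{\left(k,X \right)} = X k + k = k + X k$)
$H = 5$ ($H = 9 - 4 = 5$)
$z = 168$ ($z = 2 \left(1 + 6\right) \left(5 + 7\right) = 2 \cdot 7 \cdot 12 = 14 \cdot 12 = 168$)
$- z = \left(-1\right) 168 = -168$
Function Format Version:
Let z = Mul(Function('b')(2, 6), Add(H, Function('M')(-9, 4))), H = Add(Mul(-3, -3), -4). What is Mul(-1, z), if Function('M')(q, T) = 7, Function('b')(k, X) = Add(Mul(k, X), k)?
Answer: -168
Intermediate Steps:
Function('b')(k, X) = Add(k, Mul(X, k)) (Function('b')(k, X) = Add(Mul(X, k), k) = Add(k, Mul(X, k)))
H = 5 (H = Add(9, -4) = 5)
z = 168 (z = Mul(Mul(2, Add(1, 6)), Add(5, 7)) = Mul(Mul(2, 7), 12) = Mul(14, 12) = 168)
Mul(-1, z) = Mul(-1, 168) = -168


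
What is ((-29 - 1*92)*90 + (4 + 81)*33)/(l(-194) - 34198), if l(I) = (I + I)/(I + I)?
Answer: 2695/11399 ≈ 0.23642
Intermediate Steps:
l(I) = 1 (l(I) = (2*I)/((2*I)) = (2*I)*(1/(2*I)) = 1)
((-29 - 1*92)*90 + (4 + 81)*33)/(l(-194) - 34198) = ((-29 - 1*92)*90 + (4 + 81)*33)/(1 - 34198) = ((-29 - 92)*90 + 85*33)/(-34197) = (-121*90 + 2805)*(-1/34197) = (-10890 + 2805)*(-1/34197) = -8085*(-1/34197) = 2695/11399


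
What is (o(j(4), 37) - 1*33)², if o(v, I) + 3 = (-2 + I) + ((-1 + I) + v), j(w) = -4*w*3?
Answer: 169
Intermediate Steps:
j(w) = -12*w
o(v, I) = -6 + v + 2*I (o(v, I) = -3 + ((-2 + I) + ((-1 + I) + v)) = -3 + ((-2 + I) + (-1 + I + v)) = -3 + (-3 + v + 2*I) = -6 + v + 2*I)
(o(j(4), 37) - 1*33)² = ((-6 - 12*4 + 2*37) - 1*33)² = ((-6 - 48 + 74) - 33)² = (20 - 33)² = (-13)² = 169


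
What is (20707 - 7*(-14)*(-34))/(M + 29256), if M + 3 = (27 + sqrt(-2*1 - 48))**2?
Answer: 130017125/224017606 - 2345625*I*sqrt(2)/448035212 ≈ 0.58039 - 0.0074039*I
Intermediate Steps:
M = -3 + (27 + 5*I*sqrt(2))**2 (M = -3 + (27 + sqrt(-2*1 - 48))**2 = -3 + (27 + sqrt(-2 - 48))**2 = -3 + (27 + sqrt(-50))**2 = -3 + (27 + 5*I*sqrt(2))**2 ≈ 676.0 + 381.84*I)
(20707 - 7*(-14)*(-34))/(M + 29256) = (20707 - 7*(-14)*(-34))/((676 + 270*I*sqrt(2)) + 29256) = (20707 + 98*(-34))/(29932 + 270*I*sqrt(2)) = (20707 - 3332)/(29932 + 270*I*sqrt(2)) = 17375/(29932 + 270*I*sqrt(2))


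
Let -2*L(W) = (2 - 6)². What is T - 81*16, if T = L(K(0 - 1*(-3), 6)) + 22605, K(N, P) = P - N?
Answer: 21301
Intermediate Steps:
L(W) = -8 (L(W) = -(2 - 6)²/2 = -½*(-4)² = -½*16 = -8)
T = 22597 (T = -8 + 22605 = 22597)
T - 81*16 = 22597 - 81*16 = 22597 - 1296 = 21301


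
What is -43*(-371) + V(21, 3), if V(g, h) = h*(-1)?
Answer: 15950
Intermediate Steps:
V(g, h) = -h
-43*(-371) + V(21, 3) = -43*(-371) - 1*3 = 15953 - 3 = 15950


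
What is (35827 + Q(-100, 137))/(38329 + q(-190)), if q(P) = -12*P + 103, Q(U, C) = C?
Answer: 8991/10178 ≈ 0.88338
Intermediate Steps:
q(P) = 103 - 12*P
(35827 + Q(-100, 137))/(38329 + q(-190)) = (35827 + 137)/(38329 + (103 - 12*(-190))) = 35964/(38329 + (103 + 2280)) = 35964/(38329 + 2383) = 35964/40712 = 35964*(1/40712) = 8991/10178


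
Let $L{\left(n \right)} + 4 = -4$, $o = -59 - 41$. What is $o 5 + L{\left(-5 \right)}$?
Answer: $-508$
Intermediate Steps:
$o = -100$
$L{\left(n \right)} = -8$ ($L{\left(n \right)} = -4 - 4 = -8$)
$o 5 + L{\left(-5 \right)} = \left(-100\right) 5 - 8 = -500 - 8 = -508$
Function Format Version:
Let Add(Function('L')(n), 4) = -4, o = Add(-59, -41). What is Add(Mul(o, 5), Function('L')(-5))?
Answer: -508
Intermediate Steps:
o = -100
Function('L')(n) = -8 (Function('L')(n) = Add(-4, -4) = -8)
Add(Mul(o, 5), Function('L')(-5)) = Add(Mul(-100, 5), -8) = Add(-500, -8) = -508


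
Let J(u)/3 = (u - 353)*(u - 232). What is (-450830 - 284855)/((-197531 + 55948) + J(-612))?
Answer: -735685/2301797 ≈ -0.31961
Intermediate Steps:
J(u) = 3*(-353 + u)*(-232 + u) (J(u) = 3*((u - 353)*(u - 232)) = 3*((-353 + u)*(-232 + u)) = 3*(-353 + u)*(-232 + u))
(-450830 - 284855)/((-197531 + 55948) + J(-612)) = (-450830 - 284855)/((-197531 + 55948) + (245688 - 1755*(-612) + 3*(-612)²)) = -735685/(-141583 + (245688 + 1074060 + 3*374544)) = -735685/(-141583 + (245688 + 1074060 + 1123632)) = -735685/(-141583 + 2443380) = -735685/2301797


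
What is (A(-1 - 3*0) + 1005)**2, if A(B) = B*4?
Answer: 1002001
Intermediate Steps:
A(B) = 4*B
(A(-1 - 3*0) + 1005)**2 = (4*(-1 - 3*0) + 1005)**2 = (4*(-1 + 0) + 1005)**2 = (4*(-1) + 1005)**2 = (-4 + 1005)**2 = 1001**2 = 1002001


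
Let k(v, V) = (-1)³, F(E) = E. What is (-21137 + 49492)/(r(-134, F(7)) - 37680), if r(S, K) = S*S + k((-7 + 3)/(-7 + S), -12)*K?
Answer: -28355/19731 ≈ -1.4371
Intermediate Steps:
k(v, V) = -1
r(S, K) = S² - K (r(S, K) = S*S - K = S² - K)
(-21137 + 49492)/(r(-134, F(7)) - 37680) = (-21137 + 49492)/(((-134)² - 1*7) - 37680) = 28355/((17956 - 7) - 37680) = 28355/(17949 - 37680) = 28355/(-19731) = 28355*(-1/19731) = -28355/19731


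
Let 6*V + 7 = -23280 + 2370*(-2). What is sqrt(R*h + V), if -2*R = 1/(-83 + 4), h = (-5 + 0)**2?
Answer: 11*I*sqrt(2168313)/237 ≈ 68.345*I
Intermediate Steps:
h = 25 (h = (-5)**2 = 25)
R = 1/158 (R = -1/(2*(-83 + 4)) = -1/2/(-79) = -1/2*(-1/79) = 1/158 ≈ 0.0063291)
V = -28027/6 (V = -7/6 + (-23280 + 2370*(-2))/6 = -7/6 + (-23280 - 4740)/6 = -7/6 + (1/6)*(-28020) = -7/6 - 4670 = -28027/6 ≈ -4671.2)
sqrt(R*h + V) = sqrt((1/158)*25 - 28027/6) = sqrt(25/158 - 28027/6) = sqrt(-1107029/237) = 11*I*sqrt(2168313)/237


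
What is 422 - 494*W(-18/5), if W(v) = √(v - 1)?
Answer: 422 - 494*I*√115/5 ≈ 422.0 - 1059.5*I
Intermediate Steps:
W(v) = √(-1 + v)
422 - 494*W(-18/5) = 422 - 494*√(-1 - 18/5) = 422 - 494*I*√115/5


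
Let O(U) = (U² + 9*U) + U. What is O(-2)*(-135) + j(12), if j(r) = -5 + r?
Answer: 2167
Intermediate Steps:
O(U) = U² + 10*U
O(-2)*(-135) + j(12) = -2*(10 - 2)*(-135) + (-5 + 12) = -2*8*(-135) + 7 = -16*(-135) + 7 = 2160 + 7 = 2167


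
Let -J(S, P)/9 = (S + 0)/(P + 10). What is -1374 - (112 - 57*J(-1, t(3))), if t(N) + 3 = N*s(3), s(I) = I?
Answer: -23263/16 ≈ -1453.9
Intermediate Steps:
t(N) = -3 + 3*N (t(N) = -3 + N*3 = -3 + 3*N)
J(S, P) = -9*S/(10 + P) (J(S, P) = -9*(S + 0)/(P + 10) = -9*S/(10 + P))
-1374 - (112 - 57*J(-1, t(3))) = -1374 - (112 - (-513)*(-1)/(10 + (-3 + 3*3))) = -1374 - (112 - (-513)*(-1)/(10 + (-3 + 9))) = -1374 - (112 - (-513)*(-1)/(10 + 6)) = -1374 - (112 - (-513)*(-1)/16) = -1374 - (112 - 57*9/16) = -1374 - (112 - 513/16) = -1374 - 1*1279/16 = -1374 - 1279/16 = -23263/16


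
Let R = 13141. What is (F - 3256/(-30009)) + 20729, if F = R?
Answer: 1016408086/30009 ≈ 33870.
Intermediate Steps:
F = 13141
(F - 3256/(-30009)) + 20729 = (13141 - 3256/(-30009)) + 20729 = (13141 - 3256*(-1/30009)) + 20729 = (13141 + 3256/30009) + 20729 = 394351525/30009 + 20729 = 1016408086/30009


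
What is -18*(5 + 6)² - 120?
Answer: -2298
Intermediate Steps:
-18*(5 + 6)² - 120 = -18*11² - 120 = -18*121 - 120 = -2178 - 120 = -2298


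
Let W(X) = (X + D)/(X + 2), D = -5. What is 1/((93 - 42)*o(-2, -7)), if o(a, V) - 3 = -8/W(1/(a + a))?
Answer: 1/289 ≈ 0.0034602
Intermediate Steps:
W(X) = (-5 + X)/(2 + X) (W(X) = (X - 5)/(X + 2) = (-5 + X)/(2 + X))
o(a, V) = 3 - 8*(2 + 1/(2*a))/(-5 + 1/(2*a)) (o(a, V) = 3 - 8*(2 + 1/(a + a))/(-5 + 1/(a + a)) = 3 - 8*(2 + 1/(2*a))/(-5 + 1/(2*a)))
1/((93 - 42)*o(-2, -7)) = 1/((93 - 42)*((5 + 62*(-2))/(-1 + 10*(-2)))) = 1/(51*((5 - 124)/(-1 - 20))) = 1/(51*(-119/(-21))) = 1/(51*(-1/21*(-119))) = 1/(51*(17/3)) = 1/289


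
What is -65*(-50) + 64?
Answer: 3314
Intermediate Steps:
-65*(-50) + 64 = 3250 + 64 = 3314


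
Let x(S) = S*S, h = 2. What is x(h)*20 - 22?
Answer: 58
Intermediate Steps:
x(S) = S²
x(h)*20 - 22 = 2²*20 - 22 = 4*20 - 22 = 80 - 22 = 58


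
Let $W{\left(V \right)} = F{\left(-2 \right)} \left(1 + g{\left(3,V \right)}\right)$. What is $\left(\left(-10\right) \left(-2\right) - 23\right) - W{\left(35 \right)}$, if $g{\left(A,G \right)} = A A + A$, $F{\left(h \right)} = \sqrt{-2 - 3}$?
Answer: $-3 - 13 i \sqrt{5} \approx -3.0 - 29.069 i$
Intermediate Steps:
$F{\left(h \right)} = i \sqrt{5}$ ($F{\left(h \right)} = \sqrt{-5} = i \sqrt{5}$)
$g{\left(A,G \right)} = A + A^{2}$ ($g{\left(A,G \right)} = A^{2} + A = A + A^{2}$)
$W{\left(V \right)} = 13 i \sqrt{5}$ ($W{\left(V \right)} = i \sqrt{5} \left(1 + 3 \left(1 + 3\right)\right) = i \sqrt{5} \left(1 + 3 \cdot 4\right) = i \sqrt{5} \left(1 + 12\right) = i \sqrt{5} \cdot 13 = 13 i \sqrt{5}$)
$\left(\left(-10\right) \left(-2\right) - 23\right) - W{\left(35 \right)} = \left(\left(-10\right) \left(-2\right) - 23\right) - 13 i \sqrt{5} = \left(20 - 23\right) - 13 i \sqrt{5} = -3 - 13 i \sqrt{5}$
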